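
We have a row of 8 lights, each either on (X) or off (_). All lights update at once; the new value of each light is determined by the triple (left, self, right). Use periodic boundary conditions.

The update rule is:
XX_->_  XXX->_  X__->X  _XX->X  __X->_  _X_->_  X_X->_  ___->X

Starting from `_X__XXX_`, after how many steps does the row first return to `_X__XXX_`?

24

step 1: __X_X__X
step 2: X____X__
step 3: _XXX__X_
step 4: _X__X__X
step 5: __X__X__
step 6: X__X__XX
step 7: _X__X_X_
step 8: __X____X
step 9: X__XXX__
step 10: _X_X__X_
step 11: ____X__X
step 12: XXX__X__
step 13: X__X__X_
step 14: _X__X___
step 15: __X__XXX
step 16: X__X_X__
step 17: _X____X_
step 18: __XXX__X
step 19: X_X__X__
step 20: ___X__X_
step 21: XX__X__X
step 22: __X__X_X
step 23: X__X____
step 24: _X__XXX_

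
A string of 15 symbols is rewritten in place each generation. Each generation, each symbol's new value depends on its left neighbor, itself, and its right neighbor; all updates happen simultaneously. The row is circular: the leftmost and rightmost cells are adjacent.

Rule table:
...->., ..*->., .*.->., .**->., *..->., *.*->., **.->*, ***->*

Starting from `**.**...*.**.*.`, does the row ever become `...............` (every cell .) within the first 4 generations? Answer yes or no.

.*..*......*...
...............
all cells are . at generation 2

yes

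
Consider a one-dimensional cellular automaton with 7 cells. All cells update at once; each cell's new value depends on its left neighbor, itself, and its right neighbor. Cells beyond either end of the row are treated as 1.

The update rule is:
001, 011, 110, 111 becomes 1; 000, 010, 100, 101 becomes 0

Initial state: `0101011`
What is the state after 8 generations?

0111111

generation 1: 0000011
generation 2: 0000111
generation 3: 0001111
generation 4: 0011111
generation 5: 0111111
generation 6: 0111111  (fixed point — unchanged through generation 8)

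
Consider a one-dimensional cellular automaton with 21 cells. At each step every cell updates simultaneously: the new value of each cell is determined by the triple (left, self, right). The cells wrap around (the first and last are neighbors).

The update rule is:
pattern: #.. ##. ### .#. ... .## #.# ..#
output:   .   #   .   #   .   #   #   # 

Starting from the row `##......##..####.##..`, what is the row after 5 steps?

##.###..#####.##....#

##.....###.##..####.#
.#....##.####.##..###
##...#####..####.##.#
.#..##...#.##..######
##.###..#####.##....#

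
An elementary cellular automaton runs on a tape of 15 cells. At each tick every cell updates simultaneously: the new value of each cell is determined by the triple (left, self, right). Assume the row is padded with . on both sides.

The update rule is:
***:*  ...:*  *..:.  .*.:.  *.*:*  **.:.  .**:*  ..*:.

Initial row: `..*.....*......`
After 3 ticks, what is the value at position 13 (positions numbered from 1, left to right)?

*...***...*****
..*.**..*.****.
*..**....****..
position 13 holds *

*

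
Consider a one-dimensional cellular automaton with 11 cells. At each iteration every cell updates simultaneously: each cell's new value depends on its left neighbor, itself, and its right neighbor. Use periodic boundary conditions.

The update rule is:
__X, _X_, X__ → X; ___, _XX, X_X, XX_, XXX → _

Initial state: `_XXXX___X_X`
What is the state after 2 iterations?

X___XX____X

_____X_XX_X
X___XX____X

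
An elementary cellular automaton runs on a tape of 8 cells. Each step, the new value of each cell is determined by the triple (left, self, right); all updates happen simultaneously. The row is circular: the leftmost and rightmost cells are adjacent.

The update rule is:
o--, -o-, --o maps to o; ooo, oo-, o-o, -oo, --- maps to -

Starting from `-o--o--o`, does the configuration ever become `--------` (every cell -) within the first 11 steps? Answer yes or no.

-ooooooo
--------
all cells are - at step 2

yes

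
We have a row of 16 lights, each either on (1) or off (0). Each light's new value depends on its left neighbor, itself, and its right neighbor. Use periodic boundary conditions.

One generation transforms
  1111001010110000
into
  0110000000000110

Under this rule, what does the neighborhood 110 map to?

0

At position 3 the neighborhood is 110; the next row has 0 there.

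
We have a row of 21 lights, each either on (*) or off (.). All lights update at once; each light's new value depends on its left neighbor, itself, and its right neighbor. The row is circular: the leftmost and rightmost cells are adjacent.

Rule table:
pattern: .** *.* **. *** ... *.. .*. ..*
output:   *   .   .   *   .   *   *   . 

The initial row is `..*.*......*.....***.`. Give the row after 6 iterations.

..*.**.....**....**.*
*.*.*.*....*.*...*..*
..*.*.**...*.**..**.*
*.*.*.*.*..*.*.*.*..*
..*.*.*.**.*.*.*.**.*
*.*.*.*.*..*.*.*.*..*

*.*.*.*.*..*.*.*.*..*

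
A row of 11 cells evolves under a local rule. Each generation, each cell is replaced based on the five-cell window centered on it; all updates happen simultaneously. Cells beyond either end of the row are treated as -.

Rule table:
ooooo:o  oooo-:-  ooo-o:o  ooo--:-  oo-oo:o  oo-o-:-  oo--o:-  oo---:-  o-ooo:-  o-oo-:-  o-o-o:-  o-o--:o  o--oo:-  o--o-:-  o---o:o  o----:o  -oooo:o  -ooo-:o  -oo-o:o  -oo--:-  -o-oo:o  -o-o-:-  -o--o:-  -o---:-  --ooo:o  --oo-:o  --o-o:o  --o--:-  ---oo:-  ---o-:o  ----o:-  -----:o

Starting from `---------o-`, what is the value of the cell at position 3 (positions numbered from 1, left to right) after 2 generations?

o

ooooooo-o--
ooooo-o-o-o
position 3 holds o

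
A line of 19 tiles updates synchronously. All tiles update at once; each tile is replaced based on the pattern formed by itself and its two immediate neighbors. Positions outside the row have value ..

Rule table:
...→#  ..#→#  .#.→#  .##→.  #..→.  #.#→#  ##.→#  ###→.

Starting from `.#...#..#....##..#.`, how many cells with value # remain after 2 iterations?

11

iteration 1: ##.###.##.###.#.##.
iteration 2: .##..##.##..####.#.
count of #: 11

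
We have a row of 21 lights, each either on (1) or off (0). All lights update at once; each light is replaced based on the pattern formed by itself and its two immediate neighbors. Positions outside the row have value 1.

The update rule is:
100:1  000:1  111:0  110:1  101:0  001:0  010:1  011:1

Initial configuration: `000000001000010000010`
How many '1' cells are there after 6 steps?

10

111111101111011111010
000000101001010001010
111110101101011101010
000010101101010101010
111010101101010101010
001010101101010101010
count of 1: 10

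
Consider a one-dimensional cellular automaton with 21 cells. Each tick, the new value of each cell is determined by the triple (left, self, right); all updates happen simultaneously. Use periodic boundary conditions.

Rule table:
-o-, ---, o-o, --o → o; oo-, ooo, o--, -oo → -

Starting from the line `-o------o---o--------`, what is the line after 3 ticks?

tick 1: oo-oooooo-ooo-ooooooo
tick 2: --o------o---o-------
tick 3: ooo-oooooo-ooo-oooooo

ooo-oooooo-ooo-oooooo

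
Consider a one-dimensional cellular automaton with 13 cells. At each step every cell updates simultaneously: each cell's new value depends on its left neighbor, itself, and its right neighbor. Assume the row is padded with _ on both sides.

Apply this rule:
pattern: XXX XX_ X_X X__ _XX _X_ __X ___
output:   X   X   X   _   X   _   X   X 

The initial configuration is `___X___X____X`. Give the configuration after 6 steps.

XXXXXXXXXXXX_

XXX__XX__XXX_
XXX_XXX_XXXX_
XXXXXXXXXXXX_
XXXXXXXXXXXX_  (fixed point — unchanged through step 6)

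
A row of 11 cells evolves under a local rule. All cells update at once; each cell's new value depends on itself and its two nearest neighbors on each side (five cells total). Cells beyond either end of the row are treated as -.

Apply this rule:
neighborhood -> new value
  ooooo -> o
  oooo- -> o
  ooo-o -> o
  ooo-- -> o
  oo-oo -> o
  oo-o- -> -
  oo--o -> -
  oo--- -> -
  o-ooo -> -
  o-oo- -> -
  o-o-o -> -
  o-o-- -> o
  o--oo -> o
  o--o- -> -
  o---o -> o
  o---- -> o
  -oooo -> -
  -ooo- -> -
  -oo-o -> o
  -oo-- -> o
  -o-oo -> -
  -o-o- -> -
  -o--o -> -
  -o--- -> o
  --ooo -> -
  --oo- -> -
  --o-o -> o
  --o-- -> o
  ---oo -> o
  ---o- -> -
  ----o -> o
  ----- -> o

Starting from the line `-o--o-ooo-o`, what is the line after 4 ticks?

-o-o--ooo-o

-o--o---o-o
-o--ooo-o-o
-o-o--o---o
-o-o--ooo-o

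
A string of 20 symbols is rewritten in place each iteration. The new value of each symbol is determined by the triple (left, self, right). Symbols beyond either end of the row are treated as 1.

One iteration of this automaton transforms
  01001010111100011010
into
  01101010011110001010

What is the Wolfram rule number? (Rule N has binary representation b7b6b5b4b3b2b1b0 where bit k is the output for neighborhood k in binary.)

212

position 9: 111 → 1  (bit 7 = 1)
position 11: 110 → 1  (bit 6 = 1)
position 0: 101 → 0  (bit 5 = 0)
position 2: 100 → 1  (bit 4 = 1)
position 8: 011 → 0  (bit 3 = 0)
position 1: 010 → 1  (bit 2 = 1)
position 3: 001 → 0  (bit 1 = 0)
position 13: 000 → 0  (bit 0 = 0)
bits b7..b0 = 11010100 = 212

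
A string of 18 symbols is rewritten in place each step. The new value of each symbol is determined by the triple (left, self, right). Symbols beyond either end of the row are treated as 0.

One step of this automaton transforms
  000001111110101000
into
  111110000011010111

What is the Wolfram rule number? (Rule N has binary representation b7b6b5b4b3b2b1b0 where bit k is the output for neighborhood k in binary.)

115

position 6: 111 → 0  (bit 7 = 0)
position 10: 110 → 1  (bit 6 = 1)
position 11: 101 → 1  (bit 5 = 1)
position 15: 100 → 1  (bit 4 = 1)
position 5: 011 → 0  (bit 3 = 0)
position 12: 010 → 0  (bit 2 = 0)
position 4: 001 → 1  (bit 1 = 1)
position 0: 000 → 1  (bit 0 = 1)
bits b7..b0 = 01110011 = 115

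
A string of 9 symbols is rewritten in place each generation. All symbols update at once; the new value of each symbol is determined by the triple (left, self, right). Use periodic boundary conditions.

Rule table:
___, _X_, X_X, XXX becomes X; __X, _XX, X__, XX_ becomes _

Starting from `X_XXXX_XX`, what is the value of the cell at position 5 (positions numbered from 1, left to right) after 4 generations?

X

_X_XX_X_X
XXX__XXXX
XX____XXX
X__XX__XX
position 5 holds X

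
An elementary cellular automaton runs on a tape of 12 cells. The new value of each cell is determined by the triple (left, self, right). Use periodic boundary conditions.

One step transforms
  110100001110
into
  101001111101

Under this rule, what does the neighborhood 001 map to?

At position 7 the neighborhood is 001; the next row has 1 there.

1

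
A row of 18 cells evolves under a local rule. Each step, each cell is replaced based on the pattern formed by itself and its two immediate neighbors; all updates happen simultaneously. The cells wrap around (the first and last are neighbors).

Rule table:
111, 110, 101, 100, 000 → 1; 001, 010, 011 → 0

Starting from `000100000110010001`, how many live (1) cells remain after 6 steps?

10

110011110011001100
011001111001100110
001100111100110011
100110011110011001
110011001111001100
011001100111100110
count of 1: 10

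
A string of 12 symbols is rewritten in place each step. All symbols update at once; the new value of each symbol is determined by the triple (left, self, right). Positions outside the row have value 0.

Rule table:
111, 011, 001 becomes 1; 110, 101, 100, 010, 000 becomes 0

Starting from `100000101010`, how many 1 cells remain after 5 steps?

step 1: 000001000000
step 2: 000010000000
step 3: 000100000000
step 4: 001000000000
step 5: 010000000000
count of 1: 1

1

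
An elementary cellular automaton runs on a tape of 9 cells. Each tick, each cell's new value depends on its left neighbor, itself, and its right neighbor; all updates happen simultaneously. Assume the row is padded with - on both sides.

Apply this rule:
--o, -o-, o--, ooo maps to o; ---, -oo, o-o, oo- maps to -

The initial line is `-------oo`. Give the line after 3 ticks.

tick 1: ------o--
tick 2: -----ooo-
tick 3: ----o-o-o

----o-o-o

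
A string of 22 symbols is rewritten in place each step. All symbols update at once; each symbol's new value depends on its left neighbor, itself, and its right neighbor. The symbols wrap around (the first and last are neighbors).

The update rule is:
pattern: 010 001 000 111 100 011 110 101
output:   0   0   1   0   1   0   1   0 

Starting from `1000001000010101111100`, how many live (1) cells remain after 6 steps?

step 1: 0111100111000000000110
step 2: 0000110001111111110011
step 3: 1110011100000000011001
step 4: 0011000111111111001100
step 5: 1001110000000001100111
step 6: 1100011111111100110000
count of 1: 13

13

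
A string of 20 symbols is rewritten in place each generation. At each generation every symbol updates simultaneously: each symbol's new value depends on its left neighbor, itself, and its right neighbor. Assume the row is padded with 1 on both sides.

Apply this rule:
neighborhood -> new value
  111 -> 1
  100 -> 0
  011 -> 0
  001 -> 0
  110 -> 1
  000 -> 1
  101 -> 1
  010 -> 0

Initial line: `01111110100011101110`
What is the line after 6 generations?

generation 1: 10111111001001110111
generation 2: 11011111000000111011
generation 3: 11101111011110011101
generation 4: 11110111101110001110
generation 5: 11111011110110100111
generation 6: 11111101111011000011

11111101111011000011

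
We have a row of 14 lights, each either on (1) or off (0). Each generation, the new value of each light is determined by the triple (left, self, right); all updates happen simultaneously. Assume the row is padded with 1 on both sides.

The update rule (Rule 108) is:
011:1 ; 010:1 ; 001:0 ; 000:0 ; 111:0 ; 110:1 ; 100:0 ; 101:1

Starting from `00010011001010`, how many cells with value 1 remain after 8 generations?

4

generation 1: 00010011001111
generation 2: 00010011001000
generation 3: 00010011001000  (fixed point — unchanged through generation 8)
count of 1: 4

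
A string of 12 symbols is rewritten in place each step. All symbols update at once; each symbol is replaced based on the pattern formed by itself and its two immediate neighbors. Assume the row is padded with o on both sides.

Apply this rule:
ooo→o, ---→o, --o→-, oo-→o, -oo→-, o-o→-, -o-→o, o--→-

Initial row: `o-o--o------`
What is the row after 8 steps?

o-o--o-o--o-

o-o--o-oooo-
o-o--o--ooo-
o-o--o---oo-
o-o--o-o--o-
o-o--o-o--o-  (fixed point — unchanged through step 8)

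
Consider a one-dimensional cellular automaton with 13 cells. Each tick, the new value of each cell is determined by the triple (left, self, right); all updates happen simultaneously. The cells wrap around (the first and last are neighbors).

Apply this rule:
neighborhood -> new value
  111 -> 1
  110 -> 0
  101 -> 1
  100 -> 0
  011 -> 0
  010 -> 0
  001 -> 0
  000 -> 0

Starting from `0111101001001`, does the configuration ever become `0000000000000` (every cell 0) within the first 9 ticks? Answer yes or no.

yes

1011010000000
0100100000000
0000000000000
all cells are 0 at tick 3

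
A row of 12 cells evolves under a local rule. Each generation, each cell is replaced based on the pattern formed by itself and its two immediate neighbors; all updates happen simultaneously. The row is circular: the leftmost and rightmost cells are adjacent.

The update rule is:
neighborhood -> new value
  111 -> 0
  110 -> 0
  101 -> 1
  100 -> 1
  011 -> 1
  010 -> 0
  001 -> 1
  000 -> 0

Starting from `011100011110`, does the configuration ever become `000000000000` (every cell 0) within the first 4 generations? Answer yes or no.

no

110010110001
001101101011
111011010110
100110101101
generation 4 is 100110101101, still not uniform 0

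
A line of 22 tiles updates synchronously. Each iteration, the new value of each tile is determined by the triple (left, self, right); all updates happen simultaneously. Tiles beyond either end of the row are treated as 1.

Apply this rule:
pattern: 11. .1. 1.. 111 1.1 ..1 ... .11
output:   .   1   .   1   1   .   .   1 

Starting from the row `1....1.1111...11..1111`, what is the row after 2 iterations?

.....1111.....1...1111

.....11111....1...1111
.....1111.....1...1111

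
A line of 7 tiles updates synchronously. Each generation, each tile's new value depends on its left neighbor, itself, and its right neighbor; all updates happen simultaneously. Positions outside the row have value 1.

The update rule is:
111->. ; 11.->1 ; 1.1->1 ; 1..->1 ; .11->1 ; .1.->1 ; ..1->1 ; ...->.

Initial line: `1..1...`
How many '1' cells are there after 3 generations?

3

11111.1
....111
1..11..
count of 1: 3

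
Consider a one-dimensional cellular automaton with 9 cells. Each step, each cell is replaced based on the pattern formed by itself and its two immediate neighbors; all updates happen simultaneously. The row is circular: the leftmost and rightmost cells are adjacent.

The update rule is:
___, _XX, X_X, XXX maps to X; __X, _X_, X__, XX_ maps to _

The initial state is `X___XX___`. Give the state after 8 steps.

__X_X__X_
X__X_____
_____XXX_
XXXX_XX__
XXX_XX___
XX_XX__X_
X_XX____X
_XX__XX_X

_XX__XX_X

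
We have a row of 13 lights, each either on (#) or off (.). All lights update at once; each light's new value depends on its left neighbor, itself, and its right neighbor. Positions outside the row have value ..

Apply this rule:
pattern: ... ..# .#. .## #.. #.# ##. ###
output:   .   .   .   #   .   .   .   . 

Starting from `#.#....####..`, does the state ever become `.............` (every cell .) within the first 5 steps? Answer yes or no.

.......#.....
.............
all cells are . at step 2

yes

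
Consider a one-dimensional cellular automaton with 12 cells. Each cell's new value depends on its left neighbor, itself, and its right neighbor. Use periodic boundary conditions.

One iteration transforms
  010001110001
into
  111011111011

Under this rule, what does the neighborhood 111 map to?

1

At position 6 the neighborhood is 111; the next row has 1 there.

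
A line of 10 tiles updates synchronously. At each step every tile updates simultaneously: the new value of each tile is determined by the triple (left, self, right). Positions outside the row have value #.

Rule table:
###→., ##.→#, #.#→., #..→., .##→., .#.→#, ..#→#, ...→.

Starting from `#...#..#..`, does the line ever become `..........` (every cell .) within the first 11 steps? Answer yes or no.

no

#..##.##.#
#.#.#..#..
#.#.#.##.#
#.#.#..#..  (repeats step 2; period 2)
step 11: #.#.#.##.#
step 11 is #.#.#.##.#, still not uniform .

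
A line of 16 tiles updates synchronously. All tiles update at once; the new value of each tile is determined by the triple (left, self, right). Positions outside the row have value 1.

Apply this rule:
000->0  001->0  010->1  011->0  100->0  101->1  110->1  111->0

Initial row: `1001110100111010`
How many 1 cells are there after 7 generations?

2

generation 1: 1000011100001111
generation 2: 1000000100000000
generation 3: 1000000100000000  (fixed point — unchanged through generation 7)
count of 1: 2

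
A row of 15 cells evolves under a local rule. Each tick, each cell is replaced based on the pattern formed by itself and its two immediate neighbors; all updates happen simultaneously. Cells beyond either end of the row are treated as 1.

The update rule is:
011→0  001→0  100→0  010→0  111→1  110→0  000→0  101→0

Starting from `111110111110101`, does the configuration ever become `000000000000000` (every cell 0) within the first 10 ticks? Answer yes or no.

tick 1: 111100011100000
tick 2: 111000001000000
tick 3: 110000000000000
tick 4: 100000000000000
tick 5: 000000000000000
all cells are 0 at tick 5

yes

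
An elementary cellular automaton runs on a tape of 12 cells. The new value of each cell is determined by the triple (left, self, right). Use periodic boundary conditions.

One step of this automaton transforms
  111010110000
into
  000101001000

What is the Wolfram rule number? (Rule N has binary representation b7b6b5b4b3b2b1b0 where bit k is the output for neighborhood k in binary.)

position 1: 111 → 0  (bit 7 = 0)
position 2: 110 → 0  (bit 6 = 0)
position 3: 101 → 1  (bit 5 = 1)
position 8: 100 → 1  (bit 4 = 1)
position 0: 011 → 0  (bit 3 = 0)
position 4: 010 → 0  (bit 2 = 0)
position 11: 001 → 0  (bit 1 = 0)
position 9: 000 → 0  (bit 0 = 0)
bits b7..b0 = 00110000 = 48

48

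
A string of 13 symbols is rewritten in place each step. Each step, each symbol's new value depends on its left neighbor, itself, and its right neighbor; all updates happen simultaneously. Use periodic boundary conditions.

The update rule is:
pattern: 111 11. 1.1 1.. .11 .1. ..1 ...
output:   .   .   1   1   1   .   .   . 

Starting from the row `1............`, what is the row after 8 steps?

........1....

step 1: .1...........
step 2: ..1..........
step 3: ...1.........
step 4: ....1........
step 5: .....1.......
step 6: ......1......
step 7: .......1.....
step 8: ........1....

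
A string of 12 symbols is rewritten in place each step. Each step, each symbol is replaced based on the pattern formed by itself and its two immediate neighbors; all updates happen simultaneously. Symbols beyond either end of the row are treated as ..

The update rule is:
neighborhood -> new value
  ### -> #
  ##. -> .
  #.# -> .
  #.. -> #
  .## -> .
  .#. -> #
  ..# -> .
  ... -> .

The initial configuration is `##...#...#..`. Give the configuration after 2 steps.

step 1: ..#..##..##.
step 2: ..##...#...#

..##...#...#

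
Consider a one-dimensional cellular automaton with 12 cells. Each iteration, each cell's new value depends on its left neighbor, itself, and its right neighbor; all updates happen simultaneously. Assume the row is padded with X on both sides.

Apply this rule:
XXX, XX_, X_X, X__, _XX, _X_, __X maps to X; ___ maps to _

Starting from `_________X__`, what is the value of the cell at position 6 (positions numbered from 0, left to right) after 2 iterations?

_

X_______XXXX
XX_____XXXXX
position 6 holds _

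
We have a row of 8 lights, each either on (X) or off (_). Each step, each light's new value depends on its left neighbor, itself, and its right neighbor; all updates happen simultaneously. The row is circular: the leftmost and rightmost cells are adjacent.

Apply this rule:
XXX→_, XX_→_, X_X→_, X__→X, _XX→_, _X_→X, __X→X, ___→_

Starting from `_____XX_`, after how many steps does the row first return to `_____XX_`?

____X__X
X__XXXXX
_XX_____
X__X____
XXXXX__X
_____XX_

6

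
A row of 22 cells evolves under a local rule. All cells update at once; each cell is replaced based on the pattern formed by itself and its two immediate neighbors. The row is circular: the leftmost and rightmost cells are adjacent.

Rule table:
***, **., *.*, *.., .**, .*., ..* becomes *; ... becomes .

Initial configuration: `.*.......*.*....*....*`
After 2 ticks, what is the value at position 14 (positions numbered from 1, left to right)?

*

***.....*****..***..**
****...***************
position 14 holds *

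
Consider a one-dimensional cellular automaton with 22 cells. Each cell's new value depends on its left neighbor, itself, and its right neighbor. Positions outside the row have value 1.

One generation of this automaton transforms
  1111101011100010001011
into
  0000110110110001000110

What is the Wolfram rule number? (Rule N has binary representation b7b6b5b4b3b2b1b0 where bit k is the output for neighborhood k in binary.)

120

position 0: 111 → 0  (bit 7 = 0)
position 4: 110 → 1  (bit 6 = 1)
position 5: 101 → 1  (bit 5 = 1)
position 11: 100 → 1  (bit 4 = 1)
position 8: 011 → 1  (bit 3 = 1)
position 6: 010 → 0  (bit 2 = 0)
position 13: 001 → 0  (bit 1 = 0)
position 12: 000 → 0  (bit 0 = 0)
bits b7..b0 = 01111000 = 120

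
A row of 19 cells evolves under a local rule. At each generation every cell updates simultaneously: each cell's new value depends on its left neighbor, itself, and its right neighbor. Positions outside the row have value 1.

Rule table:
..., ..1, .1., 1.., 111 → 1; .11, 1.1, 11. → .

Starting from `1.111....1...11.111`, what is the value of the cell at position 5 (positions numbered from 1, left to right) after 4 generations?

generation 1: ...1.11111111....11
generation 2: 1111..111111.1111.1
generation 3: 111.11.1111...11...
generation 4: 11......11.111..111
position 5 holds .

.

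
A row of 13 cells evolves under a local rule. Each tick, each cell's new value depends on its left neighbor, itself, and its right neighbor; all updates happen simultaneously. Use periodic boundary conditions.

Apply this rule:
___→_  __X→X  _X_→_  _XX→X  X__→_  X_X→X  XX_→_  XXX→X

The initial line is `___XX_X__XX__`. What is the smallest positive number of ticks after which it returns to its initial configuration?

13

__XX_X__XX___
_XX_X__XX____
XX_X__XX_____
X_X__XX_____X
_X__XX_____XX
X__XX_____XX_
__XX_____XX_X
_XX_____XX_X_
XX_____XX_X__
X_____XX_X__X
_____XX_X__XX
____XX_X__XX_
___XX_X__XX__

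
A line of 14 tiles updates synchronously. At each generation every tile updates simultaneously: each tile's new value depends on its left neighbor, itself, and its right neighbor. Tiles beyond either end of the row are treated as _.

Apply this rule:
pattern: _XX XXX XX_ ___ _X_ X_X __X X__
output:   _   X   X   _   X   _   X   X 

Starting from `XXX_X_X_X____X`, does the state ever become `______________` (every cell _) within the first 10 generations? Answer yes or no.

no

_XX_X_X_XX__XX
X_X_X_X__XXX_X
X_X_X_XXX_XX_X
X_X_X__XX__X_X
X_X_XXX_XXXX_X
X_X__XX__XXX_X
X_XXX_XXX_XX_X
X__XX__XX__X_X
XXX_XXX_XXXX_X
_XX__XX__XXX_X
generation 10 is _XX__XX__XXX_X, still not uniform _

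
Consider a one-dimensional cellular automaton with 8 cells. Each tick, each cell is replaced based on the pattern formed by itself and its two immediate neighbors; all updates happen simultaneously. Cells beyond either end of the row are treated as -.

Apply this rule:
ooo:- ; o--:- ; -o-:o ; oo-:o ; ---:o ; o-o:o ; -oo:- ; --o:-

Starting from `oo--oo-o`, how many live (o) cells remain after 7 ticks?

tick 1: -o---ooo
tick 2: -o-o---o
tick 3: -ooo-o-o
tick 4: ---ooooo
tick 5: oo-----o
tick 6: -o-ooo-o
tick 7: -oo--ooo
count of o: 5

5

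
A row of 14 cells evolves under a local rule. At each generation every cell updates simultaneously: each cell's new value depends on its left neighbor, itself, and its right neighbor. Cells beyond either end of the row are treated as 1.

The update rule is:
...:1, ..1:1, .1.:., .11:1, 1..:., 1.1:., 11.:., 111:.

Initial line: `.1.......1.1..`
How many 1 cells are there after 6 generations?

4

generation 1: ...111111....1
generation 2: .111......1111
generation 3: .1...111111...
generation 4: ...111......11
generation 5: .111...111111.
generation 6: .1...111......
count of 1: 4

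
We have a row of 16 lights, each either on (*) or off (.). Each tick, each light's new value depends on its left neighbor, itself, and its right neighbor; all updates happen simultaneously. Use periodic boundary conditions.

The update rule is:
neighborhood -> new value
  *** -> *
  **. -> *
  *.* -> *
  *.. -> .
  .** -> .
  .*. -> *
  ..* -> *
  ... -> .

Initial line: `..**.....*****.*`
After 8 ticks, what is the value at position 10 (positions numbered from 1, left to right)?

*

.*.*....*.******
****...***.*****
****..*.***.****
****.***.***.***
*****.***.***.**
******.***.***.*
*******.***.***.
.*******.***.***
position 10 holds *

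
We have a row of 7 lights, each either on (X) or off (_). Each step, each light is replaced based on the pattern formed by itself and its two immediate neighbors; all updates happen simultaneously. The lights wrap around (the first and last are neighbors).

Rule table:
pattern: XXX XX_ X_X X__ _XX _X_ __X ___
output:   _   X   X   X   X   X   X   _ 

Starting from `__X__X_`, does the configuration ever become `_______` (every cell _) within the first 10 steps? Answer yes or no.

_XXXXXX
XX____X
_XX__XX
XXXXXXX
_______
all cells are _ at step 5

yes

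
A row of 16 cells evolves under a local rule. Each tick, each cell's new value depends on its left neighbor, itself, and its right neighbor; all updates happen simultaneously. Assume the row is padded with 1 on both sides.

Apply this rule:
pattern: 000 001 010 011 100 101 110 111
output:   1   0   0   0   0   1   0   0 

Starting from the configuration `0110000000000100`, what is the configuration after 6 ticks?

0010000000000110

1000111111110000
0010000000000110
0000111111110001
0110000000000100  (repeats tick 0; period 4)
tick 6: 0010000000000110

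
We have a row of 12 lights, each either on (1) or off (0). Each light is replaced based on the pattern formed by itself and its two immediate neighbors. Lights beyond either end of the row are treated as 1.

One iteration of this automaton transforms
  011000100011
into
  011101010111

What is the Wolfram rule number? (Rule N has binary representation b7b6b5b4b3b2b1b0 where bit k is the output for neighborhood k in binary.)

position 11: 111 → 1  (bit 7 = 1)
position 2: 110 → 1  (bit 6 = 1)
position 0: 101 → 0  (bit 5 = 0)
position 3: 100 → 1  (bit 4 = 1)
position 1: 011 → 1  (bit 3 = 1)
position 6: 010 → 0  (bit 2 = 0)
position 5: 001 → 1  (bit 1 = 1)
position 4: 000 → 0  (bit 0 = 0)
bits b7..b0 = 11011010 = 218

218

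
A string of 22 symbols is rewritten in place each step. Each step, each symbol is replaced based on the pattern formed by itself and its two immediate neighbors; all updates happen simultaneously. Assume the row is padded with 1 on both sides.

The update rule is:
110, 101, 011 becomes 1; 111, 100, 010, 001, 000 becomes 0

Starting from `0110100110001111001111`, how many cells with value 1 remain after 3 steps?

1111000110001001001000
0001000110000000000000
0000000110000000000000
count of 1: 2

2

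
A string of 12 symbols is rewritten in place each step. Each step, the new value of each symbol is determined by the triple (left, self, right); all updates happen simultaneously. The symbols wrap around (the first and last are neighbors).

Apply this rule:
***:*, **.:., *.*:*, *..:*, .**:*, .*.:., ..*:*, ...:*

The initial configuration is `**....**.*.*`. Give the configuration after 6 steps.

**.*.***.***

*.*****.*.**
.*****.*.***
*****.*.***.
****.*.***.*
***.*.***.**
**.*.***.***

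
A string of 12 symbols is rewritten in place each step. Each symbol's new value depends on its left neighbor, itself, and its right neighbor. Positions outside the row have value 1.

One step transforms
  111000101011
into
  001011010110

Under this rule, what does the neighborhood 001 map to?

At position 5 the neighborhood is 001; the next row has 1 there.

1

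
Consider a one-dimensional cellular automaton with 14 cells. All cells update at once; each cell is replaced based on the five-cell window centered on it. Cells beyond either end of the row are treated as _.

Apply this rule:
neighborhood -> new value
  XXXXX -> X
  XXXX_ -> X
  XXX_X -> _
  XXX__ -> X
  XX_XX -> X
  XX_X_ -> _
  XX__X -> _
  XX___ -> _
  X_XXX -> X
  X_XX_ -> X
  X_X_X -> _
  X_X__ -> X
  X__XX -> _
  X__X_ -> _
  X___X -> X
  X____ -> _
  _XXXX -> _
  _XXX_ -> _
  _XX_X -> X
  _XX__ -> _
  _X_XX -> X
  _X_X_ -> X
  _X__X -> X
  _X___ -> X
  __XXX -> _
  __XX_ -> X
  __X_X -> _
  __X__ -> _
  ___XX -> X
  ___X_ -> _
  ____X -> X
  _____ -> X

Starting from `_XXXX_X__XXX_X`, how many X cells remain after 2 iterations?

5

X__X__XX_____X
_X__X_X___XX__
count of X: 5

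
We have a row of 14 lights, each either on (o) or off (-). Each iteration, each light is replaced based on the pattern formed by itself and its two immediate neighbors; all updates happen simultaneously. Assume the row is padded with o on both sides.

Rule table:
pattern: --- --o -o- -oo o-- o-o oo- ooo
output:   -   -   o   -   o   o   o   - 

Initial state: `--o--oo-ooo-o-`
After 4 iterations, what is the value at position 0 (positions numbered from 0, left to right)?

o

iteration 1: o-oo--oo--oooo
iteration 2: oo-oo--oo-----
iteration 3: -oo-oo--oo----
iteration 4: o-oo-oo--oo---
position 0 holds o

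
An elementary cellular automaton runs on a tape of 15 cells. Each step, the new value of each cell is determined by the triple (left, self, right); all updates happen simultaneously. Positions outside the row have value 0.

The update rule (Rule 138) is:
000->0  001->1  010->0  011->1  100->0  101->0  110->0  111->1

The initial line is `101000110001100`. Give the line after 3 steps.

000001100011000
000011000110000
000110001100000

000110001100000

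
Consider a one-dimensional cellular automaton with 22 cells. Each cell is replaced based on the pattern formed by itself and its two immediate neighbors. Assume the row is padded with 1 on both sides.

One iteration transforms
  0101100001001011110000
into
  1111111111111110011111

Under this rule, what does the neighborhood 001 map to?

At position 8 the neighborhood is 001; the next row has 1 there.

1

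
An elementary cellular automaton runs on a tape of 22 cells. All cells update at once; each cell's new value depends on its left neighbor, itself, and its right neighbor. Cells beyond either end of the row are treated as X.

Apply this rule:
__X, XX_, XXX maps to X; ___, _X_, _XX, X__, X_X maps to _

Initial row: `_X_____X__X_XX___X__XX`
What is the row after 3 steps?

____X__X___X__X__X___X

______X__X___X__X__X_X
_____X__X___X__X__X___
____X__X___X__X__X___X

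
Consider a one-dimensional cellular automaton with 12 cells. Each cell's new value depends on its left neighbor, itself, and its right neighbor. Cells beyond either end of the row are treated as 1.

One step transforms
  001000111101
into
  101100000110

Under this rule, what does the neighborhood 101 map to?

1

At position 10 the neighborhood is 101; the next row has 1 there.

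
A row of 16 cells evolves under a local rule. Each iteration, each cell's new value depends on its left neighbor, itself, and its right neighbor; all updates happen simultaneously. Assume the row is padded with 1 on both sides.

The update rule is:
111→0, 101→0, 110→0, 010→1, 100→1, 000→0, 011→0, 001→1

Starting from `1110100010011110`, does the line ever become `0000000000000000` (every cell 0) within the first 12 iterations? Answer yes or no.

no

0000110111100000
1001000000010001
0111100000111010
0000010001000010
1000111011100110
0101000000011000
0101100000100101
0100010001111100
0110111010000011
0000000011000100
1000000100101111
0100001111100000
iteration 12 is 0100001111100000, still not uniform 0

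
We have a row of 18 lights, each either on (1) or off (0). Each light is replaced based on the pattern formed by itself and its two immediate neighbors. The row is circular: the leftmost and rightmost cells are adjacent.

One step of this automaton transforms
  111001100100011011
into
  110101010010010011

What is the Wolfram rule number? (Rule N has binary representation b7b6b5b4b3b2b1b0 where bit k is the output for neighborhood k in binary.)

152

position 0: 111 → 1  (bit 7 = 1)
position 2: 110 → 0  (bit 6 = 0)
position 15: 101 → 0  (bit 5 = 0)
position 3: 100 → 1  (bit 4 = 1)
position 5: 011 → 1  (bit 3 = 1)
position 9: 010 → 0  (bit 2 = 0)
position 4: 001 → 0  (bit 1 = 0)
position 11: 000 → 0  (bit 0 = 0)
bits b7..b0 = 10011000 = 152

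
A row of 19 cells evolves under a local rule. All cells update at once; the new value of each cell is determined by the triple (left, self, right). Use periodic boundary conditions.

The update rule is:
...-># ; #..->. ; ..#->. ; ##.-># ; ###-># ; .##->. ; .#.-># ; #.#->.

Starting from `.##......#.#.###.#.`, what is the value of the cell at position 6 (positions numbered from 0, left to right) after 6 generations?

.

..#.####.#.#..##.#.
#.#..###.#.#...#.#.
#.#...##.#.#.#.#.#.
#.#.#..#.#.#.#.#.#.
#.#.#..#.#.#.#.#.#.  (fixed point — unchanged through generation 6)
position 6 holds .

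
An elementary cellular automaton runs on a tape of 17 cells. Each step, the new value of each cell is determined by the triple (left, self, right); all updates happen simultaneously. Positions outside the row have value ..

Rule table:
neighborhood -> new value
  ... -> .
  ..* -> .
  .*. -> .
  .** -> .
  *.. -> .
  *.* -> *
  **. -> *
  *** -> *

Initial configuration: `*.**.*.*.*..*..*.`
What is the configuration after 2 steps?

.*.**.*.*........
..*.**.*.........

..*.**.*.........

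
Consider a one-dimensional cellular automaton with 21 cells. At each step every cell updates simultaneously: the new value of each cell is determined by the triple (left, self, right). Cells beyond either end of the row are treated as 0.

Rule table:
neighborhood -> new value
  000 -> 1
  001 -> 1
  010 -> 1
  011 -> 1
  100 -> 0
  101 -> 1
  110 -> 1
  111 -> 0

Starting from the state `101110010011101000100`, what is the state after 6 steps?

111010110110111011101
101111111111101110111
111000000000111011101
101011111111101110111
111110000000111011101
100010111111101110111

100010111111101110111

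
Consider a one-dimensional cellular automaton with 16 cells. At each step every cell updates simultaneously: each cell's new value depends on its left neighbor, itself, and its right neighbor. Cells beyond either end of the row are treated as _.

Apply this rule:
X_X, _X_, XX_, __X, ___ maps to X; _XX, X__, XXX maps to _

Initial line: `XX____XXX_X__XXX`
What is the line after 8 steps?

step 1: _X_XXX__XXX_X__X
step 2: XXX__X_X__XXX_XX
step 3: __X_XXXX_X__XX_X
step 4: XXXX___XXX_X_XXX
step 5: ___X_XX__XXXX__X
step 6: XXXXX_X_X___X_XX
step 7: ____XXXXX_XXXX_X
step 8: XXXX____XX___XXX

XXXX____XX___XXX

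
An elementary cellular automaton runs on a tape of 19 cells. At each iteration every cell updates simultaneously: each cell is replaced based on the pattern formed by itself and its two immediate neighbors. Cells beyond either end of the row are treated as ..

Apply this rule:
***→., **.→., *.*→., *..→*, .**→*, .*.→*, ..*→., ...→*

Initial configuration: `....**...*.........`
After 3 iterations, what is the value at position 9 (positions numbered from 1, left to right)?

***.*.**.**********
*...*.*..*.........
***.*.**.**********
position 9 holds .

.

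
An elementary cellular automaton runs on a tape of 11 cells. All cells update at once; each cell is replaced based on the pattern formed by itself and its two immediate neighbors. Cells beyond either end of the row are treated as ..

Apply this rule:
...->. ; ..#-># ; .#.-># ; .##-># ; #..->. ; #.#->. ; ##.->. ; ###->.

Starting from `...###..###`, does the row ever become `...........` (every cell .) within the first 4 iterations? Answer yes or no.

..##...##..
.##...##...
##...##....
#...##.....
iteration 4 is #...##....., still not uniform .

no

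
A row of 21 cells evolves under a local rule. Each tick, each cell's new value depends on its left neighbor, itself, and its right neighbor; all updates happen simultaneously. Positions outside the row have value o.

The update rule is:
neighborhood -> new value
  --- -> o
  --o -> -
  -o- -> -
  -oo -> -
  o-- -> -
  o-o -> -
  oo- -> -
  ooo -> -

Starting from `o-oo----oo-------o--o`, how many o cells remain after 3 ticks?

-----oo----ooooo-----
-ooo----oo-------ooo-
-----oo----ooooo-----
count of o: 7

7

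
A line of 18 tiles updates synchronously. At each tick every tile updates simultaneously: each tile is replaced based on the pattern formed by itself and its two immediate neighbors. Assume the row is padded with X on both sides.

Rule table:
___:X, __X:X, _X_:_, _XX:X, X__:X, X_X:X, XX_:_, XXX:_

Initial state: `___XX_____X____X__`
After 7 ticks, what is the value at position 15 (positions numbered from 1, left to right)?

X

XXXX_XXXXX_XXXX_XX
____XX____XX___XX_
XXXXX_XXXXX_XXXX_X
_____XX____XX___XX
XXXXXX_XXXXX_XXXX_
______XX____XX___X
XXXXXXX_XXXXX_XXXX
position 15 holds X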